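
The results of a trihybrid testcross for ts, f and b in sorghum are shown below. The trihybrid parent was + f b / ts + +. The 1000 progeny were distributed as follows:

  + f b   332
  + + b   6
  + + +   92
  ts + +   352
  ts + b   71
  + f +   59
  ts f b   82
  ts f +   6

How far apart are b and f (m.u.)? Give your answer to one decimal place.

The two rarest classes, + + b and ts f +, are the double crossovers. Comparing them with the parentals, only the f allele has switched, so f is the middle locus and the order is ts – f – b.
Crossovers in the f–b interval produce the single-crossover classes + f + and ts + b (59 + 71 = 130) plus the double crossovers (12).
RF(f–b) = (130 + 12) / 1000 = 142/1000 = 0.1420 → 14.2 m.u.

14.2 m.u.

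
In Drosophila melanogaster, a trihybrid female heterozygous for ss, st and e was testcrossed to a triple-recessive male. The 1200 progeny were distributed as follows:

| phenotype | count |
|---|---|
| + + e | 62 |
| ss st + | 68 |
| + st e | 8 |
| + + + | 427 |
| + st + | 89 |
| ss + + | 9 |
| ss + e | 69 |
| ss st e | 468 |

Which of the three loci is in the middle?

The two most frequent reciprocal classes, + + + and ss st e, are the parental types, so the F1 was + + + / ss st e.
The two rarest classes, ss + + and + st e, are the double crossovers. Comparing them with the parentals, only the ss allele has switched, so ss is the middle locus and the order is st – ss – e.

ss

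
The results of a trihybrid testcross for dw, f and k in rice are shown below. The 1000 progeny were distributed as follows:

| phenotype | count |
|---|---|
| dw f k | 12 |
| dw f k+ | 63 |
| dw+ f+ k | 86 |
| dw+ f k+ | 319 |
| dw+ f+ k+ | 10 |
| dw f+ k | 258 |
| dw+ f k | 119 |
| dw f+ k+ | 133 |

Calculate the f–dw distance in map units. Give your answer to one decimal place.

17.1 map units

The two most frequent reciprocal classes, dw+ f k+ and dw f+ k, are the parental types, so the F1 was dw+ f k+ / dw f+ k.
The two rarest classes, dw+ f+ k+ and dw f k, are the double crossovers. Comparing them with the parentals, only the f allele has switched, so f is the middle locus and the order is dw – f – k.
Crossovers in the dw–f interval produce the single-crossover classes dw f k+ and dw+ f+ k (63 + 86 = 149) plus the double crossovers (22).
RF(dw–f) = (149 + 22) / 1000 = 171/1000 = 0.1710 → 17.1 map units.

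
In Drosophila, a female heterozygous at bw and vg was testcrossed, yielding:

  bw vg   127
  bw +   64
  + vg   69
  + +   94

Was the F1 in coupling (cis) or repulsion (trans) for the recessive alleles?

cis

The two most frequent classes are + + (94) and bw vg (127); these are the parental (non-recombinant) types.
So the F1 carried + + on one chromosome and bw vg on the other — the recessive alleles are on the same chromosome (cis / coupling).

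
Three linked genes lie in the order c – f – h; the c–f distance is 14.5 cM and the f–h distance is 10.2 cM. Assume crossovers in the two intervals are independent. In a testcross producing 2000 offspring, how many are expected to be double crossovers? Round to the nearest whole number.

30

Map distances give recombination frequencies of 0.145 and 0.102 for the two intervals.
With no interference, expected double-crossover frequency = 0.145 × 0.102 = 0.01479.
Expected number = 0.01479 × 2000 = 29.58 ≈ 30.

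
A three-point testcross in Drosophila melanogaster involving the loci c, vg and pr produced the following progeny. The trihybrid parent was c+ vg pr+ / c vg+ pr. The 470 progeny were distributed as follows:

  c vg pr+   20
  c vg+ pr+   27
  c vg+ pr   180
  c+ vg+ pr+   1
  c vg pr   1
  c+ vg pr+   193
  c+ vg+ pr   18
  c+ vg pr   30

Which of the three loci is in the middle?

vg

The two rarest classes, c+ vg+ pr+ and c vg pr, are the double crossovers. Comparing them with the parentals, only the vg allele has switched, so vg is the middle locus and the order is c – vg – pr.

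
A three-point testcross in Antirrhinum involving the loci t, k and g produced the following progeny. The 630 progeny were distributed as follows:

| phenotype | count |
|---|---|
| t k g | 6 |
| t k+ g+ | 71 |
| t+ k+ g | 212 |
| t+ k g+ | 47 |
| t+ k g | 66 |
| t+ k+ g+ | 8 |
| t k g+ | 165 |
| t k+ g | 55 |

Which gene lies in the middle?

The two most frequent reciprocal classes, t+ k+ g and t k g+, are the parental types, so the F1 was t+ k+ g / t k g+.
The two rarest classes, t+ k+ g+ and t k g, are the double crossovers. Comparing them with the parentals, only the g allele has switched, so g is the middle locus and the order is k – g – t.

g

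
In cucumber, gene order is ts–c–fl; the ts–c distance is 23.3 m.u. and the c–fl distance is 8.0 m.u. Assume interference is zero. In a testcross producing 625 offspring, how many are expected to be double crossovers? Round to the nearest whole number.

12

Map distances give recombination frequencies of 0.233 and 0.080 for the two intervals.
With no interference, expected double-crossover frequency = 0.233 × 0.080 = 0.01864.
Expected number = 0.01864 × 625 = 11.65 ≈ 12.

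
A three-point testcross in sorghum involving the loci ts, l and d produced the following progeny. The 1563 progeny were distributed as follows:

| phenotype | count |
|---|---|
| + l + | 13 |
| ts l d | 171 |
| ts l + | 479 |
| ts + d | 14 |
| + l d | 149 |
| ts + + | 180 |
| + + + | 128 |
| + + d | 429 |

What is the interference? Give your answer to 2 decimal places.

The two most frequent reciprocal classes, + + d and ts l +, are the parental types, so the F1 was + + d / ts l +.
The two rarest classes, ts + d and + l +, are the double crossovers. Comparing them with the parentals, only the ts allele has switched, so ts is the middle locus and the order is l – ts – d.
l–ts: (329 + 27)/1563 = 0.2278; ts–d: (299 + 27)/1563 = 0.2086.
Expected DCO frequency = 0.2278 × 0.2086 ≈ 0.04752; observed = 27/1563 ≈ 0.01727.
Coefficient of coincidence = 0.01727/0.04752 ≈ 0.36; interference = 1 − 0.36 = 0.64.

0.64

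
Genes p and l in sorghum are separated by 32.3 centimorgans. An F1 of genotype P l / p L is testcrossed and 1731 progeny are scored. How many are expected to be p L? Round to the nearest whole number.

586

A map distance of 32.3 centimorgans corresponds to a recombination frequency of 0.323.
The F1 is P l / p L, so p L is a parental gamete class with expected frequency (1 − r)/2 = 0.677/2 = 0.3385.
Expected number = 0.3385 × 1731 = 585.94 ≈ 586.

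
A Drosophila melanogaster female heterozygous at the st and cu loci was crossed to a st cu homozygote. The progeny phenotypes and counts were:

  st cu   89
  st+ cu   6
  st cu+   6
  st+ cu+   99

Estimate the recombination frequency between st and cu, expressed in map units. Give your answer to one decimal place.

The two most frequent classes, st+ cu+ (99) and st cu (89), are the parental types, so the F1 was st+ cu+ / st cu.
The recombinant classes are st+ cu and st cu+: 6 + 6 = 12.
Recombination frequency = 12/200 = 0.0600 ≈ 6.0%, i.e. 6.0 map units.

6.0 map units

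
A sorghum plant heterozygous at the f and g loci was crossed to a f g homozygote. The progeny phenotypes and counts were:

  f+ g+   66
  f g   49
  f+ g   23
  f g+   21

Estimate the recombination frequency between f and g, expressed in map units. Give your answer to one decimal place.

27.7 map units

The two most frequent classes, f+ g+ (66) and f g (49), are the parental types, so the F1 was f+ g+ / f g.
The recombinant classes are f+ g and f g+: 23 + 21 = 44.
Recombination frequency = 44/159 = 0.2767 ≈ 27.7%, i.e. 27.7 map units.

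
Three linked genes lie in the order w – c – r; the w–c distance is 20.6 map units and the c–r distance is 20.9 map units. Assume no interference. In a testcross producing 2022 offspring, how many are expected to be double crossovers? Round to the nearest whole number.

87

Map distances give recombination frequencies of 0.206 and 0.209 for the two intervals.
With no interference, expected double-crossover frequency = 0.206 × 0.209 = 0.04305.
Expected number = 0.04305 × 2022 = 87.06 ≈ 87.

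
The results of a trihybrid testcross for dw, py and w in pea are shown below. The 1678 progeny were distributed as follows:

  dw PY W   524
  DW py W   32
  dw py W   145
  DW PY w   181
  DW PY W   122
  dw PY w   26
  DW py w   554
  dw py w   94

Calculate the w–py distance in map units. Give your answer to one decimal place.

The two most frequent reciprocal classes, dw PY W and DW py w, are the parental types, so the F1 was dw PY W / DW py w.
The two rarest classes, dw PY w and DW py W, are the double crossovers. Comparing them with the parentals, only the w allele has switched, so w is the middle locus and the order is py – w – dw.
Crossovers in the py–w interval produce the single-crossover classes dw py W and DW PY w (145 + 181 = 326) plus the double crossovers (58).
RF(py–w) = (326 + 58) / 1678 = 384/1678 = 0.2288 → 22.9 map units.

22.9 map units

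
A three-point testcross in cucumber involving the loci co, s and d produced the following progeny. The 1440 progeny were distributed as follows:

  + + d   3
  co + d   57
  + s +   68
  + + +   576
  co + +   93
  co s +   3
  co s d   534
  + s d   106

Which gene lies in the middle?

d

The two most frequent reciprocal classes, + + + and co s d, are the parental types, so the F1 was + + + / co s d.
The two rarest classes, + + d and co s +, are the double crossovers. Comparing them with the parentals, only the d allele has switched, so d is the middle locus and the order is s – d – co.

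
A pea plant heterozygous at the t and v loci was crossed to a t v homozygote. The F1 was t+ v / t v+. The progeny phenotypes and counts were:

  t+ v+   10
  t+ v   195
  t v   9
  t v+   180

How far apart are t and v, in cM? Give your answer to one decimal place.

The recombinant classes are t+ v+ and t v: 10 + 9 = 19.
Recombination frequency = 19/394 = 0.0482 ≈ 4.8%, i.e. 4.8 cM.

4.8 cM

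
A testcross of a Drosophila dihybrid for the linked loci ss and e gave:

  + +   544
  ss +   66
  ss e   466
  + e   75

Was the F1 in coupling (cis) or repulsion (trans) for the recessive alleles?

cis

The two most frequent classes are + + (544) and ss e (466); these are the parental (non-recombinant) types.
So the F1 carried + + on one chromosome and ss e on the other — the recessive alleles are on the same chromosome (cis / coupling).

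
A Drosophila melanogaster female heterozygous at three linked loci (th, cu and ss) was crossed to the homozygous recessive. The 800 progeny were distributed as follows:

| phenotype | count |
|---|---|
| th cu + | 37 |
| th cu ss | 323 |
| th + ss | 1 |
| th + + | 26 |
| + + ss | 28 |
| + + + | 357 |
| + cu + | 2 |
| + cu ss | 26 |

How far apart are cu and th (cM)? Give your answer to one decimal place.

6.9 cM

The two most frequent reciprocal classes, th cu ss and + + +, are the parental types, so the F1 was th cu ss / + + +.
The two rarest classes, th + ss and + cu +, are the double crossovers. Comparing them with the parentals, only the cu allele has switched, so cu is the middle locus and the order is th – cu – ss.
Crossovers in the th–cu interval produce the single-crossover classes + cu ss and th + + (26 + 26 = 52) plus the double crossovers (3).
RF(th–cu) = (52 + 3) / 800 = 55/800 = 0.0688 → 6.9 cM.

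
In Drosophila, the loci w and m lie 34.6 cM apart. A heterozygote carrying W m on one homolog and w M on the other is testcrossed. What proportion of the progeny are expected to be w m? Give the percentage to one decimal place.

17.3%

A map distance of 34.6 cM corresponds to a recombination frequency of 0.346.
The F1 is W m / w M, so w m is a recombinant gamete class with expected frequency r/2 = 0.346/2 = 0.1730.
That is 0.1730 = 17.3% of the progeny.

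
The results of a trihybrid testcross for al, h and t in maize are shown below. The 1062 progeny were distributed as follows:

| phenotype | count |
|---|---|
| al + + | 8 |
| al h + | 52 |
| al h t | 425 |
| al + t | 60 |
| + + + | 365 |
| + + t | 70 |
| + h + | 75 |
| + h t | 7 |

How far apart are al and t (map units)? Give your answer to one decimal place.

The two most frequent reciprocal classes, al h t and + + +, are the parental types, so the F1 was al h t / + + +.
The two rarest classes, + h t and al + +, are the double crossovers. Comparing them with the parentals, only the al allele has switched, so al is the middle locus and the order is t – al – h.
Crossovers in the t–al interval produce the single-crossover classes al h + and + + t (52 + 70 = 122) plus the double crossovers (15).
RF(t–al) = (122 + 15) / 1062 = 137/1062 = 0.1290 → 12.9 map units.

12.9 map units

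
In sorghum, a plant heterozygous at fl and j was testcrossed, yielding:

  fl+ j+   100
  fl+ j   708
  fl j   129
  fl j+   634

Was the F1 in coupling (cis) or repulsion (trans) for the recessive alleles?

trans

The two most frequent classes are fl+ j (708) and fl j+ (634); these are the parental (non-recombinant) types.
So the F1 carried fl+ j on one chromosome and fl j+ on the other — the recessive alleles are on opposite chromosomes (trans / repulsion).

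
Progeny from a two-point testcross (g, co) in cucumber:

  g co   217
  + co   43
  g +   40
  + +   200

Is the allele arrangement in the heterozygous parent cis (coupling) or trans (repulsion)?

The two most frequent classes are + + (200) and g co (217); these are the parental (non-recombinant) types.
So the F1 carried + + on one chromosome and g co on the other — the recessive alleles are on the same chromosome (cis / coupling).

cis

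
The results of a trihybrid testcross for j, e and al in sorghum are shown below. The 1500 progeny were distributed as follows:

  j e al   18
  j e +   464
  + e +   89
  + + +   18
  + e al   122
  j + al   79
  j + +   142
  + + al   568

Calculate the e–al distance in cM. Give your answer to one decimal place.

20.0 cM

The two most frequent reciprocal classes, + + al and j e +, are the parental types, so the F1 was + + al / j e +.
The two rarest classes, + + + and j e al, are the double crossovers. Comparing them with the parentals, only the al allele has switched, so al is the middle locus and the order is e – al – j.
Crossovers in the e–al interval produce the single-crossover classes + e al and j + + (122 + 142 = 264) plus the double crossovers (36).
RF(e–al) = (264 + 36) / 1500 = 300/1500 = 0.2000 → 20.0 cM.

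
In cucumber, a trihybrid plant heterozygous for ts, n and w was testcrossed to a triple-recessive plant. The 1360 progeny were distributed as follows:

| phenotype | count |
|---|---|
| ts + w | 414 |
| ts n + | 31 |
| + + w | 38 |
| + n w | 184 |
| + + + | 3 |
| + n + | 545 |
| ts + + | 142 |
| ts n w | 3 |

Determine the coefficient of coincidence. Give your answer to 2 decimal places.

0.33

The two most frequent reciprocal classes, + n + and ts + w, are the parental types, so the F1 was + n + / ts + w.
The two rarest classes, + + + and ts n w, are the double crossovers. Comparing them with the parentals, only the n allele has switched, so n is the middle locus and the order is w – n – ts.
w–n: (326 + 6)/1360 = 0.2441; n–ts: (69 + 6)/1360 = 0.0551.
Expected DCO frequency = 0.2441 × 0.0551 ≈ 0.01345; observed = 6/1360 ≈ 0.00441.
Coefficient of coincidence = 0.00441/0.01345 ≈ 0.33.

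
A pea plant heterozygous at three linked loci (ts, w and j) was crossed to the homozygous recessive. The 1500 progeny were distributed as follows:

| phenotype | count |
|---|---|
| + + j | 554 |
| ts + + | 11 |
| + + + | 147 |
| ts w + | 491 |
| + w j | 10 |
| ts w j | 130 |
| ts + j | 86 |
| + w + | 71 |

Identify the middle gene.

The two most frequent reciprocal classes, + + j and ts w +, are the parental types, so the F1 was + + j / ts w +.
The two rarest classes, + w j and ts + +, are the double crossovers. Comparing them with the parentals, only the w allele has switched, so w is the middle locus and the order is ts – w – j.

w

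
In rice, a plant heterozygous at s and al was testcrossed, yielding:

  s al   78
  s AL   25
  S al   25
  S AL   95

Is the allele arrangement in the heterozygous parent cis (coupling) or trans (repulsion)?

cis

The two most frequent classes are S AL (95) and s al (78); these are the parental (non-recombinant) types.
So the F1 carried S AL on one chromosome and s al on the other — the recessive alleles are on the same chromosome (cis / coupling).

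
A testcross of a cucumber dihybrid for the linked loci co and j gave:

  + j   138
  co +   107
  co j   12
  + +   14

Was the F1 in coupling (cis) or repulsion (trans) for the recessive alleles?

The two most frequent classes are + j (138) and co + (107); these are the parental (non-recombinant) types.
So the F1 carried + j on one chromosome and co + on the other — the recessive alleles are on opposite chromosomes (trans / repulsion).

trans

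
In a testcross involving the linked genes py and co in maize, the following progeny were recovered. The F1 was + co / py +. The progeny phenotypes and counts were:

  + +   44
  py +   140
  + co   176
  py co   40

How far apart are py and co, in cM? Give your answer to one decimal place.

The recombinant classes are + + and py co: 44 + 40 = 84.
Recombination frequency = 84/400 = 0.2100 ≈ 21.0%, i.e. 21.0 cM.

21.0 cM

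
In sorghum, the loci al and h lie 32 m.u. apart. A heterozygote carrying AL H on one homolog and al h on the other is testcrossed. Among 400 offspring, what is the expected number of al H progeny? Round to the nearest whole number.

A map distance of 32 m.u. corresponds to a recombination frequency of 0.320.
The F1 is AL H / al h, so al H is a recombinant gamete class with expected frequency r/2 = 0.320/2 = 0.1600.
Expected number = 0.1600 × 400 = 64.00 ≈ 64.

64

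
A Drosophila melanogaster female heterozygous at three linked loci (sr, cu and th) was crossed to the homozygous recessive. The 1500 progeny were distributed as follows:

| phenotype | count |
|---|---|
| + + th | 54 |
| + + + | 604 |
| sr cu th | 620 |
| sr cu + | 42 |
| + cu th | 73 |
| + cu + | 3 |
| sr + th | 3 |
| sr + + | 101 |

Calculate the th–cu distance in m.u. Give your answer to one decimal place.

6.8 m.u.

The two most frequent reciprocal classes, + + + and sr cu th, are the parental types, so the F1 was + + + / sr cu th.
The two rarest classes, + cu + and sr + th, are the double crossovers. Comparing them with the parentals, only the cu allele has switched, so cu is the middle locus and the order is th – cu – sr.
Crossovers in the th–cu interval produce the single-crossover classes + + th and sr cu + (54 + 42 = 96) plus the double crossovers (6).
RF(th–cu) = (96 + 6) / 1500 = 102/1500 = 0.0680 → 6.8 m.u.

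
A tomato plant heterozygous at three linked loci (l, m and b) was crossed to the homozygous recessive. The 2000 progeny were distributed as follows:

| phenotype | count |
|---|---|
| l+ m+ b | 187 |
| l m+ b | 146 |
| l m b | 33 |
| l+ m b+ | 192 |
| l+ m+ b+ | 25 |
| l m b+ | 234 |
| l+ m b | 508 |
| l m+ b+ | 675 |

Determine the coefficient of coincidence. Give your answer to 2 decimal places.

The two most frequent reciprocal classes, l m+ b+ and l+ m b, are the parental types, so the F1 was l m+ b+ / l+ m b.
The two rarest classes, l+ m+ b+ and l m b, are the double crossovers. Comparing them with the parentals, only the l allele has switched, so l is the middle locus and the order is m – l – b.
m–l: (421 + 58)/2000 = 0.2395; l–b: (338 + 58)/2000 = 0.1980.
Expected DCO frequency = 0.2395 × 0.1980 ≈ 0.04742; observed = 58/2000 ≈ 0.02900.
Coefficient of coincidence = 0.02900/0.04742 ≈ 0.61.

0.61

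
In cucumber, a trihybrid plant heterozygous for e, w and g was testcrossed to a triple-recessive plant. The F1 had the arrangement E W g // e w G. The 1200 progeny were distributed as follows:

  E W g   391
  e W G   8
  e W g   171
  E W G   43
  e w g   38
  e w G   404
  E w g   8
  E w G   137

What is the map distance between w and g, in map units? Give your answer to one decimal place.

The two rarest classes, E w g and e W G, are the double crossovers. Comparing them with the parentals, only the w allele has switched, so w is the middle locus and the order is e – w – g.
Crossovers in the w–g interval produce the single-crossover classes E W G and e w g (43 + 38 = 81) plus the double crossovers (16).
RF(w–g) = (81 + 16) / 1200 = 97/1200 = 0.0808 → 8.1 map units.

8.1 map units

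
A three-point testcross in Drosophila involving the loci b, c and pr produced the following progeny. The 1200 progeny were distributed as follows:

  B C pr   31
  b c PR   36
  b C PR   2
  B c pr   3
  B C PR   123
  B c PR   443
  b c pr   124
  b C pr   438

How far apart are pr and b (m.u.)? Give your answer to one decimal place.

6.0 m.u.

The two most frequent reciprocal classes, B c PR and b C pr, are the parental types, so the F1 was B c PR / b C pr.
The two rarest classes, B c pr and b C PR, are the double crossovers. Comparing them with the parentals, only the pr allele has switched, so pr is the middle locus and the order is b – pr – c.
Crossovers in the b–pr interval produce the single-crossover classes b c PR and B C pr (36 + 31 = 67) plus the double crossovers (5).
RF(b–pr) = (67 + 5) / 1200 = 72/1200 = 0.0600 → 6.0 m.u.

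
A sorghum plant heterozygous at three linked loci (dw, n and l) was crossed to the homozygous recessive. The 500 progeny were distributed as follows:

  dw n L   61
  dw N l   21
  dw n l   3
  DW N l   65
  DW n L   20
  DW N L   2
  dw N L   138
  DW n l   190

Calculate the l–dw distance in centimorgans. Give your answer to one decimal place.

9.2 centimorgans

The two most frequent reciprocal classes, dw N L and DW n l, are the parental types, so the F1 was dw N L / DW n l.
The two rarest classes, DW N L and dw n l, are the double crossovers. Comparing them with the parentals, only the dw allele has switched, so dw is the middle locus and the order is n – dw – l.
Crossovers in the dw–l interval produce the single-crossover classes dw N l and DW n L (21 + 20 = 41) plus the double crossovers (5).
RF(dw–l) = (41 + 5) / 500 = 46/500 = 0.0920 → 9.2 centimorgans.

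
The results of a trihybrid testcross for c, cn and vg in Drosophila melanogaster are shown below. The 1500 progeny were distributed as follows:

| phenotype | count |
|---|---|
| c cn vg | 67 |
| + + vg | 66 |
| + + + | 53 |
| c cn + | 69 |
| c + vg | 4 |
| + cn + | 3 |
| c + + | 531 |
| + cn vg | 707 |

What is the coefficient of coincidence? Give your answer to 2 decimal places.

0.58

The two most frequent reciprocal classes, c + + and + cn vg, are the parental types, so the F1 was c + + / + cn vg.
The two rarest classes, c + vg and + cn +, are the double crossovers. Comparing them with the parentals, only the vg allele has switched, so vg is the middle locus and the order is cn – vg – c.
cn–vg: (135 + 7)/1500 = 0.0947; vg–c: (120 + 7)/1500 = 0.0847.
Expected DCO frequency = 0.0947 × 0.0847 ≈ 0.00802; observed = 7/1500 ≈ 0.00467.
Coefficient of coincidence = 0.00467/0.00802 ≈ 0.58.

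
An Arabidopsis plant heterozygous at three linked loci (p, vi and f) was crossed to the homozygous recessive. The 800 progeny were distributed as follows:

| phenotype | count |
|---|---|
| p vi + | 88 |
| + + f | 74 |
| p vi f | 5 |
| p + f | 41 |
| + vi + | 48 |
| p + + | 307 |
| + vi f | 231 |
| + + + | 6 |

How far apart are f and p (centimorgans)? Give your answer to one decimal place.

12.5 centimorgans

The two most frequent reciprocal classes, p + + and + vi f, are the parental types, so the F1 was p + + / + vi f.
The two rarest classes, + + + and p vi f, are the double crossovers. Comparing them with the parentals, only the p allele has switched, so p is the middle locus and the order is f – p – vi.
Crossovers in the f–p interval produce the single-crossover classes p + f and + vi + (41 + 48 = 89) plus the double crossovers (11).
RF(f–p) = (89 + 11) / 800 = 100/800 = 0.1250 → 12.5 centimorgans.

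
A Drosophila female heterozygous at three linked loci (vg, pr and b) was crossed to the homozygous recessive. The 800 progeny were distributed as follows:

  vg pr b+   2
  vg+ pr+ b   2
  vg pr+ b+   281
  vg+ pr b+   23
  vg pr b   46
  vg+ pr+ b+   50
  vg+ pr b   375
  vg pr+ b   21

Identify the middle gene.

pr

The two most frequent reciprocal classes, vg pr+ b+ and vg+ pr b, are the parental types, so the F1 was vg pr+ b+ / vg+ pr b.
The two rarest classes, vg pr b+ and vg+ pr+ b, are the double crossovers. Comparing them with the parentals, only the pr allele has switched, so pr is the middle locus and the order is b – pr – vg.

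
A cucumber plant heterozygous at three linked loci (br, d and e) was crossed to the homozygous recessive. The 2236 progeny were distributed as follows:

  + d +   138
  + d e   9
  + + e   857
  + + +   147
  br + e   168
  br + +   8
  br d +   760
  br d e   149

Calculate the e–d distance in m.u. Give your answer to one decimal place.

The two most frequent reciprocal classes, + + e and br d +, are the parental types, so the F1 was + + e / br d +.
The two rarest classes, + d e and br + +, are the double crossovers. Comparing them with the parentals, only the d allele has switched, so d is the middle locus and the order is e – d – br.
Crossovers in the e–d interval produce the single-crossover classes + + + and br d e (147 + 149 = 296) plus the double crossovers (17).
RF(e–d) = (296 + 17) / 2236 = 313/2236 = 0.1400 → 14.0 m.u.

14.0 m.u.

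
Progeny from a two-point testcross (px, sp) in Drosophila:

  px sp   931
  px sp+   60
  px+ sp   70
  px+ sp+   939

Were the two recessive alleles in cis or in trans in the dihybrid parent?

cis

The two most frequent classes are px+ sp+ (939) and px sp (931); these are the parental (non-recombinant) types.
So the F1 carried px+ sp+ on one chromosome and px sp on the other — the recessive alleles are on the same chromosome (cis / coupling).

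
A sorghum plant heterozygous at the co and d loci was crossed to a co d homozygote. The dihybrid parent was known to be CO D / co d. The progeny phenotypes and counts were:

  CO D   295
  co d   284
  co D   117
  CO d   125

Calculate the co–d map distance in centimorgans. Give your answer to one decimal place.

29.5 centimorgans

The recombinant classes are CO d and co D: 125 + 117 = 242.
Recombination frequency = 242/821 = 0.2948 ≈ 29.5%, i.e. 29.5 centimorgans.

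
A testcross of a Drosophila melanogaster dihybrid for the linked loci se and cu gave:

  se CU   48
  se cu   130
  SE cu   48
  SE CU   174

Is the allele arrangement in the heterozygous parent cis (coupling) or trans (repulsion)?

cis

The two most frequent classes are SE CU (174) and se cu (130); these are the parental (non-recombinant) types.
So the F1 carried SE CU on one chromosome and se cu on the other — the recessive alleles are on the same chromosome (cis / coupling).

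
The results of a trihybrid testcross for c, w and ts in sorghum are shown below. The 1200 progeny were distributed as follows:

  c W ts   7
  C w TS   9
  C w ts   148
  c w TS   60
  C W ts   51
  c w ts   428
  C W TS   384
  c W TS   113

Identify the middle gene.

w

The two most frequent reciprocal classes, c w ts and C W TS, are the parental types, so the F1 was c w ts / C W TS.
The two rarest classes, c W ts and C w TS, are the double crossovers. Comparing them with the parentals, only the w allele has switched, so w is the middle locus and the order is ts – w – c.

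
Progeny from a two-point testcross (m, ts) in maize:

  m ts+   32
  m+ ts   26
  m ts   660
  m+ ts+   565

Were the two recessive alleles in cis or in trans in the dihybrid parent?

cis

The two most frequent classes are m+ ts+ (565) and m ts (660); these are the parental (non-recombinant) types.
So the F1 carried m+ ts+ on one chromosome and m ts on the other — the recessive alleles are on the same chromosome (cis / coupling).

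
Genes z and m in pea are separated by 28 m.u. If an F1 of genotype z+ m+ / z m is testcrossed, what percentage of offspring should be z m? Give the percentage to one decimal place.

A map distance of 28 m.u. corresponds to a recombination frequency of 0.280.
The F1 is z+ m+ / z m, so z m is a parental gamete class with expected frequency (1 − r)/2 = 0.720/2 = 0.3600.
That is 0.3600 = 36.0% of the progeny.

36.0%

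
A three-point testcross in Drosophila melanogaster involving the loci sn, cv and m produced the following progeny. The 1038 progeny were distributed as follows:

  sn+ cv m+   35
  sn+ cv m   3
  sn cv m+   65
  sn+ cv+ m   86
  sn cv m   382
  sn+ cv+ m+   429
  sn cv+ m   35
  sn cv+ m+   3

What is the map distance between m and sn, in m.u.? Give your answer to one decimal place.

15.1 m.u.

The two most frequent reciprocal classes, sn cv m and sn+ cv+ m+, are the parental types, so the F1 was sn cv m / sn+ cv+ m+.
The two rarest classes, sn+ cv m and sn cv+ m+, are the double crossovers. Comparing them with the parentals, only the sn allele has switched, so sn is the middle locus and the order is cv – sn – m.
Crossovers in the sn–m interval produce the single-crossover classes sn cv m+ and sn+ cv+ m (65 + 86 = 151) plus the double crossovers (6).
RF(sn–m) = (151 + 6) / 1038 = 157/1038 = 0.1513 → 15.1 m.u.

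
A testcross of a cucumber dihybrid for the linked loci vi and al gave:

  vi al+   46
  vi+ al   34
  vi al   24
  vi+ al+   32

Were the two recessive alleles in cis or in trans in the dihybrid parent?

trans

The two most frequent classes are vi+ al (34) and vi al+ (46); these are the parental (non-recombinant) types.
So the F1 carried vi+ al on one chromosome and vi al+ on the other — the recessive alleles are on opposite chromosomes (trans / repulsion).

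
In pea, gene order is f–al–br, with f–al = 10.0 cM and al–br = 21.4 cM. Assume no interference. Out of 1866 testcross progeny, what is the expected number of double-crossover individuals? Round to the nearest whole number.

40

Map distances give recombination frequencies of 0.100 and 0.214 for the two intervals.
With no interference, expected double-crossover frequency = 0.100 × 0.214 = 0.02140.
Expected number = 0.02140 × 1866 = 39.93 ≈ 40.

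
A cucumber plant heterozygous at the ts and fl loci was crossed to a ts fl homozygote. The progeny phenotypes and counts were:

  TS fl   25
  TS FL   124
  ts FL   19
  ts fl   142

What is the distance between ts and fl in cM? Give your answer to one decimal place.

The two most frequent classes, TS FL (124) and ts fl (142), are the parental types, so the F1 was TS FL / ts fl.
The recombinant classes are TS fl and ts FL: 25 + 19 = 44.
Recombination frequency = 44/310 = 0.1419 ≈ 14.2%, i.e. 14.2 cM.

14.2 cM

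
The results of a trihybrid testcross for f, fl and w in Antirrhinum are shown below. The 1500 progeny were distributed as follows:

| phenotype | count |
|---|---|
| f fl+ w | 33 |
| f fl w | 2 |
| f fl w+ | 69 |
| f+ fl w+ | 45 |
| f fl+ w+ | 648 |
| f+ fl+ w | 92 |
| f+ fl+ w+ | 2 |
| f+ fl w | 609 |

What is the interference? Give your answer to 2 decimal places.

0.56

The two most frequent reciprocal classes, f+ fl w and f fl+ w+, are the parental types, so the F1 was f+ fl w / f fl+ w+.
The two rarest classes, f fl w and f+ fl+ w+, are the double crossovers. Comparing them with the parentals, only the f allele has switched, so f is the middle locus and the order is fl – f – w.
fl–f: (161 + 4)/1500 = 0.1100; f–w: (78 + 4)/1500 = 0.0547.
Expected DCO frequency = 0.1100 × 0.0547 ≈ 0.00602; observed = 4/1500 ≈ 0.00267.
Coefficient of coincidence = 0.00267/0.00602 ≈ 0.44; interference = 1 − 0.44 = 0.56.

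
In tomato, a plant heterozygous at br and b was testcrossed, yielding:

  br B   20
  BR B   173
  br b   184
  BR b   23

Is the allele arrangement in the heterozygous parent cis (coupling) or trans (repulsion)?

cis

The two most frequent classes are BR B (173) and br b (184); these are the parental (non-recombinant) types.
So the F1 carried BR B on one chromosome and br b on the other — the recessive alleles are on the same chromosome (cis / coupling).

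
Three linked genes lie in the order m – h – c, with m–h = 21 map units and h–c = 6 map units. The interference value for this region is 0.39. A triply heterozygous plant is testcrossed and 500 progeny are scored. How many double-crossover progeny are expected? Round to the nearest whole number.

4

Map distances give recombination frequencies of 0.210 and 0.060 for the two intervals.
With interference 0.39 (so coincidence = 0.61), expected double-crossover frequency = 0.210 × 0.060 × 0.61 = 0.00769.
Expected number = 0.00769 × 500 = 3.84 ≈ 4.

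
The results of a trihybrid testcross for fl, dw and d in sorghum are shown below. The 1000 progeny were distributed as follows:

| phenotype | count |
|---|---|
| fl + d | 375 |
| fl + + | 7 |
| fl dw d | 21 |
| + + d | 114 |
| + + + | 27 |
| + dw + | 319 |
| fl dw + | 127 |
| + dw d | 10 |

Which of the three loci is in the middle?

The two most frequent reciprocal classes, fl + d and + dw +, are the parental types, so the F1 was fl + d / + dw +.
The two rarest classes, fl + + and + dw d, are the double crossovers. Comparing them with the parentals, only the d allele has switched, so d is the middle locus and the order is fl – d – dw.

d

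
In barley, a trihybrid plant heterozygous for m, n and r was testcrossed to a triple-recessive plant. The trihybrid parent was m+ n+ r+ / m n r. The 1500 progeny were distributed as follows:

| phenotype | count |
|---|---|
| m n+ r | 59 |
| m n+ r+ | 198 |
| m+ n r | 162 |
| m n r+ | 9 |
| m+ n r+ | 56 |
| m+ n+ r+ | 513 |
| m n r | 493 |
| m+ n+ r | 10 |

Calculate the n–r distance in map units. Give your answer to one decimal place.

8.9 map units

The two rarest classes, m+ n+ r and m n r+, are the double crossovers. Comparing them with the parentals, only the r allele has switched, so r is the middle locus and the order is n – r – m.
Crossovers in the n–r interval produce the single-crossover classes m+ n r+ and m n+ r (56 + 59 = 115) plus the double crossovers (19).
RF(n–r) = (115 + 19) / 1500 = 134/1500 = 0.0893 → 8.9 map units.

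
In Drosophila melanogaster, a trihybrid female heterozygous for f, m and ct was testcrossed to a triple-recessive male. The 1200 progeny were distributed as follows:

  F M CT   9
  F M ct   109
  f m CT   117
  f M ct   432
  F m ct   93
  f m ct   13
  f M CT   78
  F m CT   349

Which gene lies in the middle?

m

The two most frequent reciprocal classes, F m CT and f M ct, are the parental types, so the F1 was F m CT / f M ct.
The two rarest classes, F M CT and f m ct, are the double crossovers. Comparing them with the parentals, only the m allele has switched, so m is the middle locus and the order is ct – m – f.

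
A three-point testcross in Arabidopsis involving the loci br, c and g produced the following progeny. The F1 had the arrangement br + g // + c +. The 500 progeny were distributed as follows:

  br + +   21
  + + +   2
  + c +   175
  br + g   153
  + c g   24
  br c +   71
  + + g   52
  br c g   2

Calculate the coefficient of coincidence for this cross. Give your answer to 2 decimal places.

The two rarest classes, br c g and + + +, are the double crossovers. Comparing them with the parentals, only the c allele has switched, so c is the middle locus and the order is g – c – br.
g–c: (45 + 4)/500 = 0.0980; c–br: (123 + 4)/500 = 0.2540.
Expected DCO frequency = 0.0980 × 0.2540 ≈ 0.02489; observed = 4/500 ≈ 0.00800.
Coefficient of coincidence = 0.00800/0.02489 ≈ 0.32.

0.32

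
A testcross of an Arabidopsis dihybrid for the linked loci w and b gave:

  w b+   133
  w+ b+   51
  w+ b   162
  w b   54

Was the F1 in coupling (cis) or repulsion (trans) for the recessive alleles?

The two most frequent classes are w+ b (162) and w b+ (133); these are the parental (non-recombinant) types.
So the F1 carried w+ b on one chromosome and w b+ on the other — the recessive alleles are on opposite chromosomes (trans / repulsion).

trans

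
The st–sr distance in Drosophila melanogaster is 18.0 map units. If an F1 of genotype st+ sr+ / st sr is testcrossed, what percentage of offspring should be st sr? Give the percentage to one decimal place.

41.0%

A map distance of 18.0 map units corresponds to a recombination frequency of 0.180.
The F1 is st+ sr+ / st sr, so st sr is a parental gamete class with expected frequency (1 − r)/2 = 0.820/2 = 0.4100.
That is 0.4100 = 41.0% of the progeny.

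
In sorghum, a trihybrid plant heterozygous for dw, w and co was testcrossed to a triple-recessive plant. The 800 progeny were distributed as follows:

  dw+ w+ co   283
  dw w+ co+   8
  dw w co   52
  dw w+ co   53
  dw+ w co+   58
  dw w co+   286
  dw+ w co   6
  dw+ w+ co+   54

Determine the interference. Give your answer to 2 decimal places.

0.25

The two most frequent reciprocal classes, dw w co+ and dw+ w+ co, are the parental types, so the F1 was dw w co+ / dw+ w+ co.
The two rarest classes, dw w+ co+ and dw+ w co, are the double crossovers. Comparing them with the parentals, only the w allele has switched, so w is the middle locus and the order is dw – w – co.
dw–w: (111 + 14)/800 = 0.1562; w–co: (106 + 14)/800 = 0.1500.
Expected DCO frequency = 0.1562 × 0.1500 ≈ 0.02343; observed = 14/800 ≈ 0.01750.
Coefficient of coincidence = 0.01750/0.02343 ≈ 0.75; interference = 1 − 0.75 = 0.25.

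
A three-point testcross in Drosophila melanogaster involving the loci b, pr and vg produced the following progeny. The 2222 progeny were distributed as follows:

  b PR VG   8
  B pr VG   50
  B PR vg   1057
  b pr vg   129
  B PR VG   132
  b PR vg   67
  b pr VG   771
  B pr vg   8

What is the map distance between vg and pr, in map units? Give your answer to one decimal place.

The two most frequent reciprocal classes, b pr VG and B PR vg, are the parental types, so the F1 was b pr VG / B PR vg.
The two rarest classes, b PR VG and B pr vg, are the double crossovers. Comparing them with the parentals, only the pr allele has switched, so pr is the middle locus and the order is b – pr – vg.
Crossovers in the pr–vg interval produce the single-crossover classes b pr vg and B PR VG (129 + 132 = 261) plus the double crossovers (16).
RF(pr–vg) = (261 + 16) / 2222 = 277/2222 = 0.1247 → 12.5 map units.

12.5 map units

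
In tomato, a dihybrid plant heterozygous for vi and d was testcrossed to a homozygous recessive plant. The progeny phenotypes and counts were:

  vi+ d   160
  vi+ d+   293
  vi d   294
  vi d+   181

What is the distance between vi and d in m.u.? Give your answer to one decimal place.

36.7 m.u.

The two most frequent classes, vi+ d+ (293) and vi d (294), are the parental types, so the F1 was vi+ d+ / vi d.
The recombinant classes are vi+ d and vi d+: 160 + 181 = 341.
Recombination frequency = 341/928 = 0.3675 ≈ 36.7%, i.e. 36.7 m.u.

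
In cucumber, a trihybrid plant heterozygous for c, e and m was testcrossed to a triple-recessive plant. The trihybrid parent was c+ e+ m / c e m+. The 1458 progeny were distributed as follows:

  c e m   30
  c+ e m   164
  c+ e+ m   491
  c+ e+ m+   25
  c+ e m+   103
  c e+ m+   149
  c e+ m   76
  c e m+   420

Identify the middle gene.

The two rarest classes, c+ e+ m+ and c e m, are the double crossovers. Comparing them with the parentals, only the m allele has switched, so m is the middle locus and the order is c – m – e.

m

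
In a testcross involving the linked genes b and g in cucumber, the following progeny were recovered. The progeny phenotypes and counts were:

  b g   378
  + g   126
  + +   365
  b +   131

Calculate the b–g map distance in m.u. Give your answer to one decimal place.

25.7 m.u.

The two most frequent classes, + + (365) and b g (378), are the parental types, so the F1 was + + / b g.
The recombinant classes are + g and b +: 126 + 131 = 257.
Recombination frequency = 257/1000 = 0.2570 ≈ 25.7%, i.e. 25.7 m.u.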